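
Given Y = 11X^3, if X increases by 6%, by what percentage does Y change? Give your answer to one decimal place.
19.1%

For Y = 11X^3:
If X → X(1 + 0.06)
Then Y → Y · (1 + 0.06)^3
     ≈ Y · 1.1910

Percentage change = ((1 + 0.06)^3 − 1) × 100% ≈ 19.1%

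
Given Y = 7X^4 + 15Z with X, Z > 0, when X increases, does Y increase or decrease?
Y increases

Taking the partial derivative:
∂Y/∂X = 28X^3

∂Y/∂X = 28X^3 > 0 (assuming positive values)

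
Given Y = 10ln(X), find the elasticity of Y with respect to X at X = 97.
Elasticity = 1/ln(97) ≈ 0.2186

Elasticity = (dY/dX) · (X/Y)

dY/dX = 10/X
At X = 97: dY/dX = 10/97, Y = 10·ln(97)

Elasticity = (10/97) · (97 / (10·ln(97))) = 1/ln(97) ≈ 0.2186

Interpretation: for a small percentage change in X, the percentage change in Y is approximately 0.22 times as large.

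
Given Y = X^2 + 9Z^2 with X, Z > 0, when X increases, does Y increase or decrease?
Y increases

Taking the partial derivative:
∂Y/∂X = 2X

∂Y/∂X = 2X > 0 (assuming positive values)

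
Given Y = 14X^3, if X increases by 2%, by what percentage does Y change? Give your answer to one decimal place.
6.1%

For Y = 14X^3:
If X → X(1 + 0.02)
Then Y → Y · (1 + 0.02)^3
     ≈ Y · 1.0612

Percentage change = ((1 + 0.02)^3 − 1) × 100% ≈ 6.1%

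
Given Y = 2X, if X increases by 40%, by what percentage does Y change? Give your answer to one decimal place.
40.0%

For Y = 2X:
If X → X(1 + 0.4)
Then Y → Y · (1 + 0.4)^1
     = Y · 1.4000

Percentage change = ((1 + 0.4)^1 − 1) × 100% = 40.0%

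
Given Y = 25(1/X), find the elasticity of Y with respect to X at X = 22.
Elasticity = -1

Elasticity = (dY/dX) · (X/Y)

dY/dX = -25/X²
At X = 22: dY/dX = -25/484, Y = 25/22

Elasticity = (-25/484) · (22 / (25/22)) = -1

Interpretation: for a small percentage change in X, the percentage change in Y is approximately -1.00 times as large.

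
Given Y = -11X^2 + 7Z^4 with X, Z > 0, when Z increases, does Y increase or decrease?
Y increases

Taking the partial derivative:
∂Y/∂Z = 28Z^3

∂Y/∂Z = 28Z^3 > 0 (assuming positive values)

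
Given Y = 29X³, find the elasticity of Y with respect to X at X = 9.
Elasticity = 3

Elasticity = (dY/dX) · (X/Y)

dY/dX = 87·X²
At X = 9: dY/dX = 7047, Y = 21141

Elasticity = 7047 · (9 / 21141) = 3

Interpretation: for a small percentage change in X, the percentage change in Y is approximately 3.00 times as large.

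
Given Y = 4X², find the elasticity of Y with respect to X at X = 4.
Elasticity = 2

Elasticity = (dY/dX) · (X/Y)

dY/dX = 8·X
At X = 4: dY/dX = 32, Y = 64

Elasticity = 32 · (4 / 64) = 2

Interpretation: for a small percentage change in X, the percentage change in Y is approximately 2.00 times as large.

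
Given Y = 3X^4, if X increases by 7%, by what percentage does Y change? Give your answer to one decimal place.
31.1%

For Y = 3X^4:
If X → X(1 + 0.07)
Then Y → Y · (1 + 0.07)^4
     ≈ Y · 1.3108

Percentage change = ((1 + 0.07)^4 − 1) × 100% ≈ 31.1%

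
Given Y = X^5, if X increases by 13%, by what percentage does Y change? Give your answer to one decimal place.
84.2%

For Y = X^5:
If X → X(1 + 0.13)
Then Y → Y · (1 + 0.13)^5
     ≈ Y · 1.8424

Percentage change = ((1 + 0.13)^5 − 1) × 100% ≈ 84.2%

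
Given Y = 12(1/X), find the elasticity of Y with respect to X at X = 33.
Elasticity = -1

Elasticity = (dY/dX) · (X/Y)

dY/dX = -12/X²
At X = 33: dY/dX = -4/363, Y = 4/11

Elasticity = (-4/363) · (33 / (4/11)) = -1

Interpretation: for a small percentage change in X, the percentage change in Y is approximately -1.00 times as large.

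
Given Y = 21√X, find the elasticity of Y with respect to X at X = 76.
Elasticity = 1/2

Elasticity = (dY/dX) · (X/Y)

dY/dX = 21/(2·√X)
At X = 76: dY/dX = 21·√19/76, Y = 42·√19

Elasticity = (21·√19/76) · (76 / (42·√19)) = 1/2

Interpretation: for a small percentage change in X, the percentage change in Y is approximately 0.50 times as large.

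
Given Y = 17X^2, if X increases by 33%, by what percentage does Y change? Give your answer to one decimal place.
76.9%

For Y = 17X^2:
If X → X(1 + 0.33)
Then Y → Y · (1 + 0.33)^2
     = Y · 1.7689

Percentage change = ((1 + 0.33)^2 − 1) × 100% ≈ 76.9%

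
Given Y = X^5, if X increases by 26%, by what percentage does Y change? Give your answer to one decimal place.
217.6%

For Y = X^5:
If X → X(1 + 0.26)
Then Y → Y · (1 + 0.26)^5
     ≈ Y · 3.1758

Percentage change = ((1 + 0.26)^5 − 1) × 100% ≈ 217.6%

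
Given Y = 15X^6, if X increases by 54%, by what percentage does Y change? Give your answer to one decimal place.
1233.9%

For Y = 15X^6:
If X → X(1 + 0.54)
Then Y → Y · (1 + 0.54)^6
     ≈ Y · 13.3390

Percentage change = ((1 + 0.54)^6 − 1) × 100% ≈ 1233.9%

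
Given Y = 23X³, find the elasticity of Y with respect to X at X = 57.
Elasticity = 3

Elasticity = (dY/dX) · (X/Y)

dY/dX = 69·X²
At X = 57: dY/dX = 224181, Y = 4259439

Elasticity = 224181 · (57 / 4259439) = 3

Interpretation: for a small percentage change in X, the percentage change in Y is approximately 3.00 times as large.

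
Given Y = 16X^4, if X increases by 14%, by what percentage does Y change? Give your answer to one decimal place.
68.9%

For Y = 16X^4:
If X → X(1 + 0.14)
Then Y → Y · (1 + 0.14)^4
     ≈ Y · 1.6890

Percentage change = ((1 + 0.14)^4 − 1) × 100% ≈ 68.9%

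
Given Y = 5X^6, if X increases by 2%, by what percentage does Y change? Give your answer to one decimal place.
12.6%

For Y = 5X^6:
If X → X(1 + 0.02)
Then Y → Y · (1 + 0.02)^6
     ≈ Y · 1.1262

Percentage change = ((1 + 0.02)^6 − 1) × 100% ≈ 12.6%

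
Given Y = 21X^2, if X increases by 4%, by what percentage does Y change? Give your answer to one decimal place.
8.2%

For Y = 21X^2:
If X → X(1 + 0.04)
Then Y → Y · (1 + 0.04)^2
     = Y · 1.0816

Percentage change = ((1 + 0.04)^2 − 1) × 100% ≈ 8.2%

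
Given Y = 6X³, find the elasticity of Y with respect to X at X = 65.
Elasticity = 3

Elasticity = (dY/dX) · (X/Y)

dY/dX = 18·X²
At X = 65: dY/dX = 76050, Y = 1647750

Elasticity = 76050 · (65 / 1647750) = 3

Interpretation: for a small percentage change in X, the percentage change in Y is approximately 3.00 times as large.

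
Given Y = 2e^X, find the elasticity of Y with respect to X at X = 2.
Elasticity = 2

Elasticity = (dY/dX) · (X/Y)

dY/dX = 2·e^X
At X = 2: dY/dX = 2·e^2, Y = 2·e^2

Elasticity = (2·e^2) · (2 / (2·e^2)) = 2

Interpretation: for a small percentage change in X, the percentage change in Y is approximately 2.00 times as large.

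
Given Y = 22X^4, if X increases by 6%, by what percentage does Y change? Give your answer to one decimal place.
26.2%

For Y = 22X^4:
If X → X(1 + 0.06)
Then Y → Y · (1 + 0.06)^4
     ≈ Y · 1.2625

Percentage change = ((1 + 0.06)^4 − 1) × 100% ≈ 26.2%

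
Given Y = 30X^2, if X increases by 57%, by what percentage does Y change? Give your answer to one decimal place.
146.5%

For Y = 30X^2:
If X → X(1 + 0.57)
Then Y → Y · (1 + 0.57)^2
     = Y · 2.4649

Percentage change = ((1 + 0.57)^2 − 1) × 100% ≈ 146.5%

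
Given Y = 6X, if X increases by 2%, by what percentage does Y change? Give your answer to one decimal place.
2.0%

For Y = 6X:
If X → X(1 + 0.02)
Then Y → Y · (1 + 0.02)^1
     = Y · 1.0200

Percentage change = ((1 + 0.02)^1 − 1) × 100% = 2.0%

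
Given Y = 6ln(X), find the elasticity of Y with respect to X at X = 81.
Elasticity = 1/ln(81) ≈ 0.2276

Elasticity = (dY/dX) · (X/Y)

dY/dX = 6/X
At X = 81: dY/dX = 2/27, Y = 6·ln(81)

Elasticity = (2/27) · (81 / (6·ln(81))) = 1/ln(81) ≈ 0.2276

Interpretation: for a small percentage change in X, the percentage change in Y is approximately 0.23 times as large.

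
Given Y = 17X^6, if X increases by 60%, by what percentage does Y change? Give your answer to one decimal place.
1577.7%

For Y = 17X^6:
If X → X(1 + 0.6)
Then Y → Y · (1 + 0.6)^6
     ≈ Y · 16.7772

Percentage change = ((1 + 0.6)^6 − 1) × 100% ≈ 1577.7%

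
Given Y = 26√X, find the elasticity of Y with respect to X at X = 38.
Elasticity = 1/2

Elasticity = (dY/dX) · (X/Y)

dY/dX = 13/√X
At X = 38: dY/dX = 13·√38/38, Y = 26·√38

Elasticity = (13·√38/38) · (38 / (26·√38)) = 1/2

Interpretation: for a small percentage change in X, the percentage change in Y is approximately 0.50 times as large.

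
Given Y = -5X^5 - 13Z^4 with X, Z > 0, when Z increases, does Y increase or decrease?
Y decreases

Taking the partial derivative:
∂Y/∂Z = -52Z^3

∂Y/∂Z = -52Z^3 < 0 (assuming positive values)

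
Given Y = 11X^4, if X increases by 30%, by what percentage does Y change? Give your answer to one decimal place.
185.6%

For Y = 11X^4:
If X → X(1 + 0.3)
Then Y → Y · (1 + 0.3)^4
     = Y · 2.8561

Percentage change = ((1 + 0.3)^4 − 1) × 100% ≈ 185.6%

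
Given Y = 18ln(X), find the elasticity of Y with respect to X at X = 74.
Elasticity = 1/ln(74) ≈ 0.2323

Elasticity = (dY/dX) · (X/Y)

dY/dX = 18/X
At X = 74: dY/dX = 9/37, Y = 18·ln(74)

Elasticity = (9/37) · (74 / (18·ln(74))) = 1/ln(74) ≈ 0.2323

Interpretation: for a small percentage change in X, the percentage change in Y is approximately 0.23 times as large.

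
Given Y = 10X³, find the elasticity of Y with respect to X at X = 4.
Elasticity = 3

Elasticity = (dY/dX) · (X/Y)

dY/dX = 30·X²
At X = 4: dY/dX = 480, Y = 640

Elasticity = 480 · (4 / 640) = 3

Interpretation: for a small percentage change in X, the percentage change in Y is approximately 3.00 times as large.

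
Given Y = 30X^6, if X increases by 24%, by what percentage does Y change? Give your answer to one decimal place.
263.5%

For Y = 30X^6:
If X → X(1 + 0.24)
Then Y → Y · (1 + 0.24)^6
     ≈ Y · 3.6352

Percentage change = ((1 + 0.24)^6 − 1) × 100% ≈ 263.5%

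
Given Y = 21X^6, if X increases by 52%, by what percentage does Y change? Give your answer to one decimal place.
1133.3%

For Y = 21X^6:
If X → X(1 + 0.52)
Then Y → Y · (1 + 0.52)^6
     ≈ Y · 12.3328

Percentage change = ((1 + 0.52)^6 − 1) × 100% ≈ 1133.3%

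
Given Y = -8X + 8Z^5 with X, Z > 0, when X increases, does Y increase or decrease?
Y decreases

Taking the partial derivative:
∂Y/∂X = -8

∂Y/∂X = -8 < 0 (assuming positive values)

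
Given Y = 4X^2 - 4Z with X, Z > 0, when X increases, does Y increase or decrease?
Y increases

Taking the partial derivative:
∂Y/∂X = 8X

∂Y/∂X = 8X > 0 (assuming positive values)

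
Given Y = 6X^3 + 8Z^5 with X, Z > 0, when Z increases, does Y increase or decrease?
Y increases

Taking the partial derivative:
∂Y/∂Z = 40Z^4

∂Y/∂Z = 40Z^4 > 0 (assuming positive values)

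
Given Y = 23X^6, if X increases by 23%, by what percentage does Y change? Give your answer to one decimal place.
246.3%

For Y = 23X^6:
If X → X(1 + 0.23)
Then Y → Y · (1 + 0.23)^6
     ≈ Y · 3.4628

Percentage change = ((1 + 0.23)^6 − 1) × 100% ≈ 246.3%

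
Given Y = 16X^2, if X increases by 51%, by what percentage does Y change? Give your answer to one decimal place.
128.0%

For Y = 16X^2:
If X → X(1 + 0.51)
Then Y → Y · (1 + 0.51)^2
     = Y · 2.2801

Percentage change = ((1 + 0.51)^2 − 1) × 100% ≈ 128.0%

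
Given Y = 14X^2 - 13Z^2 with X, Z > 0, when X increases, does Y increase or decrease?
Y increases

Taking the partial derivative:
∂Y/∂X = 28X

∂Y/∂X = 28X > 0 (assuming positive values)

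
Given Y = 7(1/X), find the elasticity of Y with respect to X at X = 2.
Elasticity = -1

Elasticity = (dY/dX) · (X/Y)

dY/dX = -7/X²
At X = 2: dY/dX = -7/4, Y = 7/2

Elasticity = (-7/4) · (2 / (7/2)) = -1

Interpretation: for a small percentage change in X, the percentage change in Y is approximately -1.00 times as large.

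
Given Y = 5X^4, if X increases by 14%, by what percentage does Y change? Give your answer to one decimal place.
68.9%

For Y = 5X^4:
If X → X(1 + 0.14)
Then Y → Y · (1 + 0.14)^4
     ≈ Y · 1.6890

Percentage change = ((1 + 0.14)^4 − 1) × 100% ≈ 68.9%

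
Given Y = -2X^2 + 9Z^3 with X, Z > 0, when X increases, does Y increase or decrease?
Y decreases

Taking the partial derivative:
∂Y/∂X = -4X

∂Y/∂X = -4X < 0 (assuming positive values)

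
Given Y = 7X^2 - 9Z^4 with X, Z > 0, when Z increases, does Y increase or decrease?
Y decreases

Taking the partial derivative:
∂Y/∂Z = -36Z^3

∂Y/∂Z = -36Z^3 < 0 (assuming positive values)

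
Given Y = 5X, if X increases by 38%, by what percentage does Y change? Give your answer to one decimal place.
38.0%

For Y = 5X:
If X → X(1 + 0.38)
Then Y → Y · (1 + 0.38)^1
     = Y · 1.3800

Percentage change = ((1 + 0.38)^1 − 1) × 100% = 38.0%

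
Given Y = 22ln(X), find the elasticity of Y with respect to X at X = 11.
Elasticity = 1/ln(11) ≈ 0.4170

Elasticity = (dY/dX) · (X/Y)

dY/dX = 22/X
At X = 11: dY/dX = 2, Y = 22·ln(11)

Elasticity = 2 · (11 / (22·ln(11))) = 1/ln(11) ≈ 0.4170

Interpretation: for a small percentage change in X, the percentage change in Y is approximately 0.42 times as large.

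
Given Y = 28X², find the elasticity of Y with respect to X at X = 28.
Elasticity = 2

Elasticity = (dY/dX) · (X/Y)

dY/dX = 56·X
At X = 28: dY/dX = 1568, Y = 21952

Elasticity = 1568 · (28 / 21952) = 2

Interpretation: for a small percentage change in X, the percentage change in Y is approximately 2.00 times as large.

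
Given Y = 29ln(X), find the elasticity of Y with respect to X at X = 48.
Elasticity = 1/ln(48) ≈ 0.2583

Elasticity = (dY/dX) · (X/Y)

dY/dX = 29/X
At X = 48: dY/dX = 29/48, Y = 29·ln(48)

Elasticity = (29/48) · (48 / (29·ln(48))) = 1/ln(48) ≈ 0.2583

Interpretation: for a small percentage change in X, the percentage change in Y is approximately 0.26 times as large.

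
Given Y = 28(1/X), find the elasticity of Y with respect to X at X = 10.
Elasticity = -1

Elasticity = (dY/dX) · (X/Y)

dY/dX = -28/X²
At X = 10: dY/dX = -7/25, Y = 14/5

Elasticity = (-7/25) · (10 / (14/5)) = -1

Interpretation: for a small percentage change in X, the percentage change in Y is approximately -1.00 times as large.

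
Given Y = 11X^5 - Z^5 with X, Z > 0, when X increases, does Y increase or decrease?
Y increases

Taking the partial derivative:
∂Y/∂X = 55X^4

∂Y/∂X = 55X^4 > 0 (assuming positive values)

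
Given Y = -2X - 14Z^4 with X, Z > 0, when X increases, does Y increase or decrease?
Y decreases

Taking the partial derivative:
∂Y/∂X = -2

∂Y/∂X = -2 < 0 (assuming positive values)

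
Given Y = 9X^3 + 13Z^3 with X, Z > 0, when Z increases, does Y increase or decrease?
Y increases

Taking the partial derivative:
∂Y/∂Z = 39Z^2

∂Y/∂Z = 39Z^2 > 0 (assuming positive values)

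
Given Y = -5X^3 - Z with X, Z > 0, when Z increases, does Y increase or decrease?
Y decreases

Taking the partial derivative:
∂Y/∂Z = -1

∂Y/∂Z = -1 < 0 (assuming positive values)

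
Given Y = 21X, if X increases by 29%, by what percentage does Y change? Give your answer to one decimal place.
29.0%

For Y = 21X:
If X → X(1 + 0.29)
Then Y → Y · (1 + 0.29)^1
     = Y · 1.2900

Percentage change = ((1 + 0.29)^1 − 1) × 100% = 29.0%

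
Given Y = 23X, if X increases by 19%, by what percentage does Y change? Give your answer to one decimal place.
19.0%

For Y = 23X:
If X → X(1 + 0.19)
Then Y → Y · (1 + 0.19)^1
     = Y · 1.1900

Percentage change = ((1 + 0.19)^1 − 1) × 100% = 19.0%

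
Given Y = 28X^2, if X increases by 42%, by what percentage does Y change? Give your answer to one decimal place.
101.6%

For Y = 28X^2:
If X → X(1 + 0.42)
Then Y → Y · (1 + 0.42)^2
     = Y · 2.0164

Percentage change = ((1 + 0.42)^2 − 1) × 100% ≈ 101.6%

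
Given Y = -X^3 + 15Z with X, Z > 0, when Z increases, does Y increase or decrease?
Y increases

Taking the partial derivative:
∂Y/∂Z = 15

∂Y/∂Z = 15 > 0 (assuming positive values)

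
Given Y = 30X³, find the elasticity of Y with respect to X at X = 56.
Elasticity = 3

Elasticity = (dY/dX) · (X/Y)

dY/dX = 90·X²
At X = 56: dY/dX = 282240, Y = 5268480

Elasticity = 282240 · (56 / 5268480) = 3

Interpretation: for a small percentage change in X, the percentage change in Y is approximately 3.00 times as large.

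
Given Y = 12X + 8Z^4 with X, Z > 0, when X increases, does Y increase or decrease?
Y increases

Taking the partial derivative:
∂Y/∂X = 12

∂Y/∂X = 12 > 0 (assuming positive values)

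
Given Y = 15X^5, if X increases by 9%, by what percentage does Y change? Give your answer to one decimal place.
53.9%

For Y = 15X^5:
If X → X(1 + 0.09)
Then Y → Y · (1 + 0.09)^5
     ≈ Y · 1.5386

Percentage change = ((1 + 0.09)^5 − 1) × 100% ≈ 53.9%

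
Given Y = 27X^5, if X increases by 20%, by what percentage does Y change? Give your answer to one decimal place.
148.8%

For Y = 27X^5:
If X → X(1 + 0.2)
Then Y → Y · (1 + 0.2)^5
     ≈ Y · 2.4883

Percentage change = ((1 + 0.2)^5 − 1) × 100% ≈ 148.8%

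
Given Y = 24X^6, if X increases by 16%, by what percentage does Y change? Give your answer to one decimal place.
143.6%

For Y = 24X^6:
If X → X(1 + 0.16)
Then Y → Y · (1 + 0.16)^6
     ≈ Y · 2.4364

Percentage change = ((1 + 0.16)^6 − 1) × 100% ≈ 143.6%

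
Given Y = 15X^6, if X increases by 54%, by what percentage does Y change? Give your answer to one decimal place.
1233.9%

For Y = 15X^6:
If X → X(1 + 0.54)
Then Y → Y · (1 + 0.54)^6
     ≈ Y · 13.3390

Percentage change = ((1 + 0.54)^6 − 1) × 100% ≈ 1233.9%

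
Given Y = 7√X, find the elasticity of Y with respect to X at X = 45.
Elasticity = 1/2

Elasticity = (dY/dX) · (X/Y)

dY/dX = 7/(2·√X)
At X = 45: dY/dX = 7·√5/30, Y = 21·√5

Elasticity = (7·√5/30) · (45 / (21·√5)) = 1/2

Interpretation: for a small percentage change in X, the percentage change in Y is approximately 0.50 times as large.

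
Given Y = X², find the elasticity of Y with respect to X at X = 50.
Elasticity = 2

Elasticity = (dY/dX) · (X/Y)

dY/dX = 2·X
At X = 50: dY/dX = 100, Y = 2500

Elasticity = 100 · (50 / 2500) = 2

Interpretation: for a small percentage change in X, the percentage change in Y is approximately 2.00 times as large.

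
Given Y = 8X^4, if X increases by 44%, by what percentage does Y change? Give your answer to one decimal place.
330.0%

For Y = 8X^4:
If X → X(1 + 0.44)
Then Y → Y · (1 + 0.44)^4
     ≈ Y · 4.2998

Percentage change = ((1 + 0.44)^4 − 1) × 100% ≈ 330.0%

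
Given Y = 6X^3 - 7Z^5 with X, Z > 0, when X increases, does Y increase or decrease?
Y increases

Taking the partial derivative:
∂Y/∂X = 18X^2

∂Y/∂X = 18X^2 > 0 (assuming positive values)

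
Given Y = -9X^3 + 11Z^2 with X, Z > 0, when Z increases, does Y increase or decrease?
Y increases

Taking the partial derivative:
∂Y/∂Z = 22Z

∂Y/∂Z = 22Z > 0 (assuming positive values)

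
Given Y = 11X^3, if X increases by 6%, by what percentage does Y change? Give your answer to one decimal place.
19.1%

For Y = 11X^3:
If X → X(1 + 0.06)
Then Y → Y · (1 + 0.06)^3
     ≈ Y · 1.1910

Percentage change = ((1 + 0.06)^3 − 1) × 100% ≈ 19.1%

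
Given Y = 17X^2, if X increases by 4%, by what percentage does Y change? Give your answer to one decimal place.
8.2%

For Y = 17X^2:
If X → X(1 + 0.04)
Then Y → Y · (1 + 0.04)^2
     = Y · 1.0816

Percentage change = ((1 + 0.04)^2 − 1) × 100% ≈ 8.2%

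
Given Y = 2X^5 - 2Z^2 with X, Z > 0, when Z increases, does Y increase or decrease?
Y decreases

Taking the partial derivative:
∂Y/∂Z = -4Z

∂Y/∂Z = -4Z < 0 (assuming positive values)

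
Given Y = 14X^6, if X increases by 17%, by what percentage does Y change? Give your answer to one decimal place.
156.5%

For Y = 14X^6:
If X → X(1 + 0.17)
Then Y → Y · (1 + 0.17)^6
     ≈ Y · 2.5652

Percentage change = ((1 + 0.17)^6 − 1) × 100% ≈ 156.5%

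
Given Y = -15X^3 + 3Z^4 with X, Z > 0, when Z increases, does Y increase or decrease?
Y increases

Taking the partial derivative:
∂Y/∂Z = 12Z^3

∂Y/∂Z = 12Z^3 > 0 (assuming positive values)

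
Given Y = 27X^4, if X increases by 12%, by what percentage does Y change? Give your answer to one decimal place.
57.4%

For Y = 27X^4:
If X → X(1 + 0.12)
Then Y → Y · (1 + 0.12)^4
     ≈ Y · 1.5735

Percentage change = ((1 + 0.12)^4 − 1) × 100% ≈ 57.4%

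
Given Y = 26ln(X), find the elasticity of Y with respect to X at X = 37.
Elasticity = 1/ln(37) ≈ 0.2769

Elasticity = (dY/dX) · (X/Y)

dY/dX = 26/X
At X = 37: dY/dX = 26/37, Y = 26·ln(37)

Elasticity = (26/37) · (37 / (26·ln(37))) = 1/ln(37) ≈ 0.2769

Interpretation: for a small percentage change in X, the percentage change in Y is approximately 0.28 times as large.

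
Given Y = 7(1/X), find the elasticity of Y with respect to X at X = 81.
Elasticity = -1

Elasticity = (dY/dX) · (X/Y)

dY/dX = -7/X²
At X = 81: dY/dX = -7/6561, Y = 7/81

Elasticity = (-7/6561) · (81 / (7/81)) = -1

Interpretation: for a small percentage change in X, the percentage change in Y is approximately -1.00 times as large.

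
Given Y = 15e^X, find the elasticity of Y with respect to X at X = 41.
Elasticity = 41

Elasticity = (dY/dX) · (X/Y)

dY/dX = 15·e^X
At X = 41: dY/dX = 15·e^41, Y = 15·e^41

Elasticity = (15·e^41) · (41 / (15·e^41)) = 41

Interpretation: for a small percentage change in X, the percentage change in Y is approximately 41.00 times as large.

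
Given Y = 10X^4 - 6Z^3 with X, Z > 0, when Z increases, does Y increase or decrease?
Y decreases

Taking the partial derivative:
∂Y/∂Z = -18Z^2

∂Y/∂Z = -18Z^2 < 0 (assuming positive values)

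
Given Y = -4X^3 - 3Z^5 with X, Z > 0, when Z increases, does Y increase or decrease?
Y decreases

Taking the partial derivative:
∂Y/∂Z = -15Z^4

∂Y/∂Z = -15Z^4 < 0 (assuming positive values)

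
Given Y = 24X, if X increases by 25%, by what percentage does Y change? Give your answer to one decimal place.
25.0%

For Y = 24X:
If X → X(1 + 0.25)
Then Y → Y · (1 + 0.25)^1
     = Y · 1.2500

Percentage change = ((1 + 0.25)^1 − 1) × 100% = 25.0%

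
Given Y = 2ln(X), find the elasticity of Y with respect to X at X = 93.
Elasticity = 1/ln(93) ≈ 0.2206

Elasticity = (dY/dX) · (X/Y)

dY/dX = 2/X
At X = 93: dY/dX = 2/93, Y = 2·ln(93)

Elasticity = (2/93) · (93 / (2·ln(93))) = 1/ln(93) ≈ 0.2206

Interpretation: for a small percentage change in X, the percentage change in Y is approximately 0.22 times as large.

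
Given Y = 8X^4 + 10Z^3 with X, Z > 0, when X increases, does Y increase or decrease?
Y increases

Taking the partial derivative:
∂Y/∂X = 32X^3

∂Y/∂X = 32X^3 > 0 (assuming positive values)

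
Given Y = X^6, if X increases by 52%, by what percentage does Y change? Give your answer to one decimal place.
1133.3%

For Y = X^6:
If X → X(1 + 0.52)
Then Y → Y · (1 + 0.52)^6
     ≈ Y · 12.3328

Percentage change = ((1 + 0.52)^6 − 1) × 100% ≈ 1133.3%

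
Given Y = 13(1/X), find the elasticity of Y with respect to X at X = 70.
Elasticity = -1

Elasticity = (dY/dX) · (X/Y)

dY/dX = -13/X²
At X = 70: dY/dX = -13/4900, Y = 13/70

Elasticity = (-13/4900) · (70 / (13/70)) = -1

Interpretation: for a small percentage change in X, the percentage change in Y is approximately -1.00 times as large.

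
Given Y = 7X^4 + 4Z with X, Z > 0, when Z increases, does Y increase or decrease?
Y increases

Taking the partial derivative:
∂Y/∂Z = 4

∂Y/∂Z = 4 > 0 (assuming positive values)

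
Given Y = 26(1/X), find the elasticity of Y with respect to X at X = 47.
Elasticity = -1

Elasticity = (dY/dX) · (X/Y)

dY/dX = -26/X²
At X = 47: dY/dX = -26/2209, Y = 26/47

Elasticity = (-26/2209) · (47 / (26/47)) = -1

Interpretation: for a small percentage change in X, the percentage change in Y is approximately -1.00 times as large.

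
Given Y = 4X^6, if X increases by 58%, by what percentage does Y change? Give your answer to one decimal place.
1455.8%

For Y = 4X^6:
If X → X(1 + 0.58)
Then Y → Y · (1 + 0.58)^6
     ≈ Y · 15.5576

Percentage change = ((1 + 0.58)^6 − 1) × 100% ≈ 1455.8%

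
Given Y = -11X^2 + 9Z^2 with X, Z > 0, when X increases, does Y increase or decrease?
Y decreases

Taking the partial derivative:
∂Y/∂X = -22X

∂Y/∂X = -22X < 0 (assuming positive values)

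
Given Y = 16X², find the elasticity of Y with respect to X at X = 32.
Elasticity = 2

Elasticity = (dY/dX) · (X/Y)

dY/dX = 32·X
At X = 32: dY/dX = 1024, Y = 16384

Elasticity = 1024 · (32 / 16384) = 2

Interpretation: for a small percentage change in X, the percentage change in Y is approximately 2.00 times as large.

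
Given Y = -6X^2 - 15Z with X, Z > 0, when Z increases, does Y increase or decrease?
Y decreases

Taking the partial derivative:
∂Y/∂Z = -15

∂Y/∂Z = -15 < 0 (assuming positive values)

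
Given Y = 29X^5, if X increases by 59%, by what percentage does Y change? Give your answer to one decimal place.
916.2%

For Y = 29X^5:
If X → X(1 + 0.59)
Then Y → Y · (1 + 0.59)^5
     ≈ Y · 10.1622

Percentage change = ((1 + 0.59)^5 − 1) × 100% ≈ 916.2%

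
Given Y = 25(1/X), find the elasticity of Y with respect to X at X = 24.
Elasticity = -1

Elasticity = (dY/dX) · (X/Y)

dY/dX = -25/X²
At X = 24: dY/dX = -25/576, Y = 25/24

Elasticity = (-25/576) · (24 / (25/24)) = -1

Interpretation: for a small percentage change in X, the percentage change in Y is approximately -1.00 times as large.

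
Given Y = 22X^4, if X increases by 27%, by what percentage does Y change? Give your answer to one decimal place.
160.1%

For Y = 22X^4:
If X → X(1 + 0.27)
Then Y → Y · (1 + 0.27)^4
     ≈ Y · 2.6014

Percentage change = ((1 + 0.27)^4 − 1) × 100% ≈ 160.1%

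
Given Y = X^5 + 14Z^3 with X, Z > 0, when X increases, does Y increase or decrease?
Y increases

Taking the partial derivative:
∂Y/∂X = 5X^4

∂Y/∂X = 5X^4 > 0 (assuming positive values)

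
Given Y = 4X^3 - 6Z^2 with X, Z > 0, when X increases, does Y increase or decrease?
Y increases

Taking the partial derivative:
∂Y/∂X = 12X^2

∂Y/∂X = 12X^2 > 0 (assuming positive values)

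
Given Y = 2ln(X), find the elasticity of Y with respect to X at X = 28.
Elasticity = 1/ln(28) ≈ 0.3001

Elasticity = (dY/dX) · (X/Y)

dY/dX = 2/X
At X = 28: dY/dX = 1/14, Y = 2·ln(28)

Elasticity = (1/14) · (28 / (2·ln(28))) = 1/ln(28) ≈ 0.3001

Interpretation: for a small percentage change in X, the percentage change in Y is approximately 0.30 times as large.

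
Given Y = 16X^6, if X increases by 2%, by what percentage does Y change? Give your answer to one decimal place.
12.6%

For Y = 16X^6:
If X → X(1 + 0.02)
Then Y → Y · (1 + 0.02)^6
     ≈ Y · 1.1262

Percentage change = ((1 + 0.02)^6 − 1) × 100% ≈ 12.6%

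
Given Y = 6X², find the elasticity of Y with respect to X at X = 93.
Elasticity = 2

Elasticity = (dY/dX) · (X/Y)

dY/dX = 12·X
At X = 93: dY/dX = 1116, Y = 51894

Elasticity = 1116 · (93 / 51894) = 2

Interpretation: for a small percentage change in X, the percentage change in Y is approximately 2.00 times as large.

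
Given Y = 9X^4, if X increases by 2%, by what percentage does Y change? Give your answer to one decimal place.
8.2%

For Y = 9X^4:
If X → X(1 + 0.02)
Then Y → Y · (1 + 0.02)^4
     ≈ Y · 1.0824

Percentage change = ((1 + 0.02)^4 − 1) × 100% ≈ 8.2%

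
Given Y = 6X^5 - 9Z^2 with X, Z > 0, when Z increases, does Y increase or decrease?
Y decreases

Taking the partial derivative:
∂Y/∂Z = -18Z

∂Y/∂Z = -18Z < 0 (assuming positive values)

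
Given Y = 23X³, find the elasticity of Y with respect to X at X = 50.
Elasticity = 3

Elasticity = (dY/dX) · (X/Y)

dY/dX = 69·X²
At X = 50: dY/dX = 172500, Y = 2875000

Elasticity = 172500 · (50 / 2875000) = 3

Interpretation: for a small percentage change in X, the percentage change in Y is approximately 3.00 times as large.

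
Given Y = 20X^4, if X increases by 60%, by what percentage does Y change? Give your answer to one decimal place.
555.4%

For Y = 20X^4:
If X → X(1 + 0.6)
Then Y → Y · (1 + 0.6)^4
     = Y · 6.5536

Percentage change = ((1 + 0.6)^4 − 1) × 100% ≈ 555.4%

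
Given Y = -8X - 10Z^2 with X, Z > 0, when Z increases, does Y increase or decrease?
Y decreases

Taking the partial derivative:
∂Y/∂Z = -20Z

∂Y/∂Z = -20Z < 0 (assuming positive values)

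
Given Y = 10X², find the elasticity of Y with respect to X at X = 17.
Elasticity = 2

Elasticity = (dY/dX) · (X/Y)

dY/dX = 20·X
At X = 17: dY/dX = 340, Y = 2890

Elasticity = 340 · (17 / 2890) = 2

Interpretation: for a small percentage change in X, the percentage change in Y is approximately 2.00 times as large.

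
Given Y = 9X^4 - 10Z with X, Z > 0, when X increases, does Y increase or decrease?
Y increases

Taking the partial derivative:
∂Y/∂X = 36X^3

∂Y/∂X = 36X^3 > 0 (assuming positive values)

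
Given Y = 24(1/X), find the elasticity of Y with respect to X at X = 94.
Elasticity = -1

Elasticity = (dY/dX) · (X/Y)

dY/dX = -24/X²
At X = 94: dY/dX = -6/2209, Y = 12/47

Elasticity = (-6/2209) · (94 / (12/47)) = -1

Interpretation: for a small percentage change in X, the percentage change in Y is approximately -1.00 times as large.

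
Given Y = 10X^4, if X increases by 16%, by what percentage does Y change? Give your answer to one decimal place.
81.1%

For Y = 10X^4:
If X → X(1 + 0.16)
Then Y → Y · (1 + 0.16)^4
     ≈ Y · 1.8106

Percentage change = ((1 + 0.16)^4 − 1) × 100% ≈ 81.1%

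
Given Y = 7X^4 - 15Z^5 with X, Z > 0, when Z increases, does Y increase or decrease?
Y decreases

Taking the partial derivative:
∂Y/∂Z = -75Z^4

∂Y/∂Z = -75Z^4 < 0 (assuming positive values)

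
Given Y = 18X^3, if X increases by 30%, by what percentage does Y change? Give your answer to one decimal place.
119.7%

For Y = 18X^3:
If X → X(1 + 0.3)
Then Y → Y · (1 + 0.3)^3
     = Y · 2.1970

Percentage change = ((1 + 0.3)^3 − 1) × 100% = 119.7%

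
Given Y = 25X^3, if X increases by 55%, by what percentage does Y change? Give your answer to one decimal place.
272.4%

For Y = 25X^3:
If X → X(1 + 0.55)
Then Y → Y · (1 + 0.55)^3
     ≈ Y · 3.7239

Percentage change = ((1 + 0.55)^3 − 1) × 100% ≈ 272.4%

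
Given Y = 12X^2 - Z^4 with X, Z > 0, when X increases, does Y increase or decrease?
Y increases

Taking the partial derivative:
∂Y/∂X = 24X

∂Y/∂X = 24X > 0 (assuming positive values)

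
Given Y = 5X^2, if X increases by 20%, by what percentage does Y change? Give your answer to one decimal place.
44.0%

For Y = 5X^2:
If X → X(1 + 0.2)
Then Y → Y · (1 + 0.2)^2
     = Y · 1.4400

Percentage change = ((1 + 0.2)^2 − 1) × 100% = 44.0%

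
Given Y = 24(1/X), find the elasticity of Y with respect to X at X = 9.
Elasticity = -1

Elasticity = (dY/dX) · (X/Y)

dY/dX = -24/X²
At X = 9: dY/dX = -8/27, Y = 8/3

Elasticity = (-8/27) · (9 / (8/3)) = -1

Interpretation: for a small percentage change in X, the percentage change in Y is approximately -1.00 times as large.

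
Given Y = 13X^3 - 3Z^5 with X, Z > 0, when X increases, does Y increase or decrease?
Y increases

Taking the partial derivative:
∂Y/∂X = 39X^2

∂Y/∂X = 39X^2 > 0 (assuming positive values)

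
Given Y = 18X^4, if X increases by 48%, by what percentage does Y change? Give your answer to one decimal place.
379.8%

For Y = 18X^4:
If X → X(1 + 0.48)
Then Y → Y · (1 + 0.48)^4
     ≈ Y · 4.7979

Percentage change = ((1 + 0.48)^4 − 1) × 100% ≈ 379.8%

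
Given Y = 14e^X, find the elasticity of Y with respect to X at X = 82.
Elasticity = 82

Elasticity = (dY/dX) · (X/Y)

dY/dX = 14·e^X
At X = 82: dY/dX = 14·e^82, Y = 14·e^82

Elasticity = (14·e^82) · (82 / (14·e^82)) = 82

Interpretation: for a small percentage change in X, the percentage change in Y is approximately 82.00 times as large.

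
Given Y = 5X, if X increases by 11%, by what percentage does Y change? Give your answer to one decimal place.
11.0%

For Y = 5X:
If X → X(1 + 0.11)
Then Y → Y · (1 + 0.11)^1
     = Y · 1.1100

Percentage change = ((1 + 0.11)^1 − 1) × 100% = 11.0%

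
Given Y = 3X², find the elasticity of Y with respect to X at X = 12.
Elasticity = 2

Elasticity = (dY/dX) · (X/Y)

dY/dX = 6·X
At X = 12: dY/dX = 72, Y = 432

Elasticity = 72 · (12 / 432) = 2

Interpretation: for a small percentage change in X, the percentage change in Y is approximately 2.00 times as large.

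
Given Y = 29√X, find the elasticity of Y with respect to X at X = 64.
Elasticity = 1/2

Elasticity = (dY/dX) · (X/Y)

dY/dX = 29/(2·√X)
At X = 64: dY/dX = 29/16, Y = 232

Elasticity = (29/16) · (64 / 232) = 1/2

Interpretation: for a small percentage change in X, the percentage change in Y is approximately 0.50 times as large.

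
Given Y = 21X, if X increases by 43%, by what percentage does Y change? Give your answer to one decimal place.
43.0%

For Y = 21X:
If X → X(1 + 0.43)
Then Y → Y · (1 + 0.43)^1
     = Y · 1.4300

Percentage change = ((1 + 0.43)^1 − 1) × 100% = 43.0%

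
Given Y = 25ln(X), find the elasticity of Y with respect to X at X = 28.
Elasticity = 1/ln(28) ≈ 0.3001

Elasticity = (dY/dX) · (X/Y)

dY/dX = 25/X
At X = 28: dY/dX = 25/28, Y = 25·ln(28)

Elasticity = (25/28) · (28 / (25·ln(28))) = 1/ln(28) ≈ 0.3001

Interpretation: for a small percentage change in X, the percentage change in Y is approximately 0.30 times as large.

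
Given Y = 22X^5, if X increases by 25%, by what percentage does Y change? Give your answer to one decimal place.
205.2%

For Y = 22X^5:
If X → X(1 + 0.25)
Then Y → Y · (1 + 0.25)^5
     ≈ Y · 3.0518

Percentage change = ((1 + 0.25)^5 − 1) × 100% ≈ 205.2%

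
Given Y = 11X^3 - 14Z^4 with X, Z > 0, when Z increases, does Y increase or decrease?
Y decreases

Taking the partial derivative:
∂Y/∂Z = -56Z^3

∂Y/∂Z = -56Z^3 < 0 (assuming positive values)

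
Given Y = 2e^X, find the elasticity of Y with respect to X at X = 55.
Elasticity = 55

Elasticity = (dY/dX) · (X/Y)

dY/dX = 2·e^X
At X = 55: dY/dX = 2·e^55, Y = 2·e^55

Elasticity = (2·e^55) · (55 / (2·e^55)) = 55

Interpretation: for a small percentage change in X, the percentage change in Y is approximately 55.00 times as large.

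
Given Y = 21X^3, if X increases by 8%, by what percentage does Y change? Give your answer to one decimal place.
26.0%

For Y = 21X^3:
If X → X(1 + 0.08)
Then Y → Y · (1 + 0.08)^3
     ≈ Y · 1.2597

Percentage change = ((1 + 0.08)^3 − 1) × 100% ≈ 26.0%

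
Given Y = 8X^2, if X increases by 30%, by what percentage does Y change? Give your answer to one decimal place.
69.0%

For Y = 8X^2:
If X → X(1 + 0.3)
Then Y → Y · (1 + 0.3)^2
     = Y · 1.6900

Percentage change = ((1 + 0.3)^2 − 1) × 100% = 69.0%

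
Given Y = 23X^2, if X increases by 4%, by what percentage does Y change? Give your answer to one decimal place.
8.2%

For Y = 23X^2:
If X → X(1 + 0.04)
Then Y → Y · (1 + 0.04)^2
     = Y · 1.0816

Percentage change = ((1 + 0.04)^2 − 1) × 100% ≈ 8.2%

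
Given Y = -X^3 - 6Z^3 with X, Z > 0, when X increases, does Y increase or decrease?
Y decreases

Taking the partial derivative:
∂Y/∂X = -3X^2

∂Y/∂X = -3X^2 < 0 (assuming positive values)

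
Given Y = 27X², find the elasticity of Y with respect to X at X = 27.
Elasticity = 2

Elasticity = (dY/dX) · (X/Y)

dY/dX = 54·X
At X = 27: dY/dX = 1458, Y = 19683

Elasticity = 1458 · (27 / 19683) = 2

Interpretation: for a small percentage change in X, the percentage change in Y is approximately 2.00 times as large.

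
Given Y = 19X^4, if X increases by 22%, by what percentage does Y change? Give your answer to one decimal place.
121.5%

For Y = 19X^4:
If X → X(1 + 0.22)
Then Y → Y · (1 + 0.22)^4
     ≈ Y · 2.2153

Percentage change = ((1 + 0.22)^4 − 1) × 100% ≈ 121.5%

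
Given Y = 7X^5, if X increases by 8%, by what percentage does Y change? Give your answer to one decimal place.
46.9%

For Y = 7X^5:
If X → X(1 + 0.08)
Then Y → Y · (1 + 0.08)^5
     ≈ Y · 1.4693

Percentage change = ((1 + 0.08)^5 − 1) × 100% ≈ 46.9%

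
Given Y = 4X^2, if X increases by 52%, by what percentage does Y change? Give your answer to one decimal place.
131.0%

For Y = 4X^2:
If X → X(1 + 0.52)
Then Y → Y · (1 + 0.52)^2
     = Y · 2.3104

Percentage change = ((1 + 0.52)^2 − 1) × 100% ≈ 131.0%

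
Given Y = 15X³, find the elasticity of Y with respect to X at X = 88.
Elasticity = 3

Elasticity = (dY/dX) · (X/Y)

dY/dX = 45·X²
At X = 88: dY/dX = 348480, Y = 10222080

Elasticity = 348480 · (88 / 10222080) = 3

Interpretation: for a small percentage change in X, the percentage change in Y is approximately 3.00 times as large.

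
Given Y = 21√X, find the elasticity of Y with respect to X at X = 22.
Elasticity = 1/2

Elasticity = (dY/dX) · (X/Y)

dY/dX = 21/(2·√X)
At X = 22: dY/dX = 21·√22/44, Y = 21·√22

Elasticity = (21·√22/44) · (22 / (21·√22)) = 1/2

Interpretation: for a small percentage change in X, the percentage change in Y is approximately 0.50 times as large.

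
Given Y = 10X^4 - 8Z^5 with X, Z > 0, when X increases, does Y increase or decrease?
Y increases

Taking the partial derivative:
∂Y/∂X = 40X^3

∂Y/∂X = 40X^3 > 0 (assuming positive values)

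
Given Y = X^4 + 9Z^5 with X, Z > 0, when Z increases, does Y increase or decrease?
Y increases

Taking the partial derivative:
∂Y/∂Z = 45Z^4

∂Y/∂Z = 45Z^4 > 0 (assuming positive values)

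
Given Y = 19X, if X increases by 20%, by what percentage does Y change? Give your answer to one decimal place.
20.0%

For Y = 19X:
If X → X(1 + 0.2)
Then Y → Y · (1 + 0.2)^1
     = Y · 1.2000

Percentage change = ((1 + 0.2)^1 − 1) × 100% = 20.0%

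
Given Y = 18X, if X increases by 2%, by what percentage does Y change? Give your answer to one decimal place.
2.0%

For Y = 18X:
If X → X(1 + 0.02)
Then Y → Y · (1 + 0.02)^1
     = Y · 1.0200

Percentage change = ((1 + 0.02)^1 − 1) × 100% = 2.0%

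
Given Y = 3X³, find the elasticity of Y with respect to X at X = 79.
Elasticity = 3

Elasticity = (dY/dX) · (X/Y)

dY/dX = 9·X²
At X = 79: dY/dX = 56169, Y = 1479117

Elasticity = 56169 · (79 / 1479117) = 3

Interpretation: for a small percentage change in X, the percentage change in Y is approximately 3.00 times as large.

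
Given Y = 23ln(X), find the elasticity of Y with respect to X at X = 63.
Elasticity = 1/ln(63) ≈ 0.2414

Elasticity = (dY/dX) · (X/Y)

dY/dX = 23/X
At X = 63: dY/dX = 23/63, Y = 23·ln(63)

Elasticity = (23/63) · (63 / (23·ln(63))) = 1/ln(63) ≈ 0.2414

Interpretation: for a small percentage change in X, the percentage change in Y is approximately 0.24 times as large.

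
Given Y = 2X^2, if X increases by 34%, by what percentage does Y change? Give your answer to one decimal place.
79.6%

For Y = 2X^2:
If X → X(1 + 0.34)
Then Y → Y · (1 + 0.34)^2
     = Y · 1.7956

Percentage change = ((1 + 0.34)^2 − 1) × 100% ≈ 79.6%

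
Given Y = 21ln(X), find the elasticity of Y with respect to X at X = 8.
Elasticity = 1/ln(8) ≈ 0.4809

Elasticity = (dY/dX) · (X/Y)

dY/dX = 21/X
At X = 8: dY/dX = 21/8, Y = 21·ln(8)

Elasticity = (21/8) · (8 / (21·ln(8))) = 1/ln(8) ≈ 0.4809

Interpretation: for a small percentage change in X, the percentage change in Y is approximately 0.48 times as large.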